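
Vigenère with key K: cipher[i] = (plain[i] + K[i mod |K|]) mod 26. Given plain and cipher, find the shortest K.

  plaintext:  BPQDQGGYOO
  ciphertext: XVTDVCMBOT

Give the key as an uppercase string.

  i= 0: X-B = 22 → W
  i= 1: V-P =  6 → G
  i= 2: T-Q =  3 → D
  i= 3: D-D =  0 → A
  i= 4: V-Q =  5 → F
  i= 5: C-G = 22 → W
  i= 6: M-G =  6 → G
  i= 7: B-Y =  3 → D
  i= 8: O-O =  0 → A
  i= 9: T-O =  5 → F
  shifts repeat with period 5: WGDAF

WGDAF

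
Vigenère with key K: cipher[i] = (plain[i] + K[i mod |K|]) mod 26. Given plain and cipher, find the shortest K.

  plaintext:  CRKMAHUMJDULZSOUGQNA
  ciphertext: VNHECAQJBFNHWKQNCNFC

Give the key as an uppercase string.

TWXSC

  i= 0: V-C = 19 → T
  i= 1: N-R = 22 → W
  i= 2: H-K = 23 → X
  i= 3: E-M = 18 → S
  i= 4: C-A =  2 → C
  i= 5: A-H = 19 → T
  i= 6: Q-U = 22 → W
  i= 7: J-M = 23 → X
  i= 8: B-J = 18 → S
  i= 9: F-D =  2 → C
  i=10: N-U = 19 → T
  i=11: H-L = 22 → W
  i=12: W-Z = 23 → X
  i=13: K-S = 18 → S
  i=14: Q-O =  2 → C
  i=15: N-U = 19 → T
  i=16: C-G = 22 → W
  i=17: N-Q = 23 → X
  i=18: F-N = 18 → S
  i=19: C-A =  2 → C
  shifts repeat with period 5: TWXSC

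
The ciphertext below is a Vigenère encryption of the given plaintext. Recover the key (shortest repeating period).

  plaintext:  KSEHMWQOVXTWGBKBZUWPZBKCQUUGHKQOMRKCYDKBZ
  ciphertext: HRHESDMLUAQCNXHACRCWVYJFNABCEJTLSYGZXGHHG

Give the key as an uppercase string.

XZDXGHW

  i= 0: H-K = 23 → X
  i= 1: R-S = 25 → Z
  i= 2: H-E =  3 → D
  i= 3: E-H = 23 → X
  i= 4: S-M =  6 → G
  i= 5: D-W =  7 → H
  i= 6: M-Q = 22 → W
  i= 7: L-O = 23 → X
  i= 8: U-V = 25 → Z
  i= 9: A-X =  3 → D
  i=10: Q-T = 23 → X
  i=11: C-W =  6 → G
  i=12: N-G =  7 → H
  i=13: X-B = 22 → W
  i=14: H-K = 23 → X
  i=15: A-B = 25 → Z
  i=16: C-Z =  3 → D
  i=17: R-U = 23 → X
  i=18: C-W =  6 → G
  i=19: W-P =  7 → H
  i=20: V-Z = 22 → W
  i=21: Y-B = 23 → X
  i=22: J-K = 25 → Z
  i=23: F-C =  3 → D
  i=24: N-Q = 23 → X
  i=25: A-U =  6 → G
  i=26: B-U =  7 → H
  i=27: C-G = 22 → W
  i=28: E-H = 23 → X
  i=29: J-K = 25 → Z
  i=30: T-Q =  3 → D
  i=31: L-O = 23 → X
  i=32: S-M =  6 → G
  i=33: Y-R =  7 → H
  i=34: G-K = 22 → W
  i=35: Z-C = 23 → X
  i=36: X-Y = 25 → Z
  i=37: G-D =  3 → D
  i=38: H-K = 23 → X
  i=39: H-B =  6 → G
  i=40: G-Z =  7 → H
  shifts repeat with period 7: XZDXGHW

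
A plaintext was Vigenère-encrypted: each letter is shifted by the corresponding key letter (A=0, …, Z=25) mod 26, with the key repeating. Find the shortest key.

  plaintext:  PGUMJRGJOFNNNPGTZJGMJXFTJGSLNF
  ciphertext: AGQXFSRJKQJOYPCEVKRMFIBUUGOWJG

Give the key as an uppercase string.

LAWLWB

  i= 0: A-P = 11 → L
  i= 1: G-G =  0 → A
  i= 2: Q-U = 22 → W
  i= 3: X-M = 11 → L
  i= 4: F-J = 22 → W
  i= 5: S-R =  1 → B
  i= 6: R-G = 11 → L
  i= 7: J-J =  0 → A
  i= 8: K-O = 22 → W
  i= 9: Q-F = 11 → L
  i=10: J-N = 22 → W
  i=11: O-N =  1 → B
  i=12: Y-N = 11 → L
  i=13: P-P =  0 → A
  i=14: C-G = 22 → W
  i=15: E-T = 11 → L
  i=16: V-Z = 22 → W
  i=17: K-J =  1 → B
  i=18: R-G = 11 → L
  i=19: M-M =  0 → A
  i=20: F-J = 22 → W
  i=21: I-X = 11 → L
  i=22: B-F = 22 → W
  i=23: U-T =  1 → B
  i=24: U-J = 11 → L
  i=25: G-G =  0 → A
  i=26: O-S = 22 → W
  i=27: W-L = 11 → L
  i=28: J-N = 22 → W
  i=29: G-F =  1 → B
  shifts repeat with period 6: LAWLWB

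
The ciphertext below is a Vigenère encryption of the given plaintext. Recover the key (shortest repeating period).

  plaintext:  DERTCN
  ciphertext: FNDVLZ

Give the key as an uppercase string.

  i= 0: F-D =  2 → C
  i= 1: N-E =  9 → J
  i= 2: D-R = 12 → M
  i= 3: V-T =  2 → C
  i= 4: L-C =  9 → J
  i= 5: Z-N = 12 → M
  shifts repeat with period 3: CJM

CJM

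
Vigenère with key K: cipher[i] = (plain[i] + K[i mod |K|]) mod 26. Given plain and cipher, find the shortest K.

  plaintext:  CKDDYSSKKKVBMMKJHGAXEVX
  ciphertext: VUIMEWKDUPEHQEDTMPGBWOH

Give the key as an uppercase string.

TKFJGES

  i= 0: V-C = 19 → T
  i= 1: U-K = 10 → K
  i= 2: I-D =  5 → F
  i= 3: M-D =  9 → J
  i= 4: E-Y =  6 → G
  i= 5: W-S =  4 → E
  i= 6: K-S = 18 → S
  i= 7: D-K = 19 → T
  i= 8: U-K = 10 → K
  i= 9: P-K =  5 → F
  i=10: E-V =  9 → J
  i=11: H-B =  6 → G
  i=12: Q-M =  4 → E
  i=13: E-M = 18 → S
  i=14: D-K = 19 → T
  i=15: T-J = 10 → K
  i=16: M-H =  5 → F
  i=17: P-G =  9 → J
  i=18: G-A =  6 → G
  i=19: B-X =  4 → E
  i=20: W-E = 18 → S
  i=21: O-V = 19 → T
  i=22: H-X = 10 → K
  shifts repeat with period 7: TKFJGES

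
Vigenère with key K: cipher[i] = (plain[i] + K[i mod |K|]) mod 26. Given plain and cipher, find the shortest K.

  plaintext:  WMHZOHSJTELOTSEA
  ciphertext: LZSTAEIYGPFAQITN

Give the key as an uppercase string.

PNLUMXQ

  i= 0: L-W = 15 → P
  i= 1: Z-M = 13 → N
  i= 2: S-H = 11 → L
  i= 3: T-Z = 20 → U
  i= 4: A-O = 12 → M
  i= 5: E-H = 23 → X
  i= 6: I-S = 16 → Q
  i= 7: Y-J = 15 → P
  i= 8: G-T = 13 → N
  i= 9: P-E = 11 → L
  i=10: F-L = 20 → U
  i=11: A-O = 12 → M
  i=12: Q-T = 23 → X
  i=13: I-S = 16 → Q
  i=14: T-E = 15 → P
  i=15: N-A = 13 → N
  shifts repeat with period 7: PNLUMXQ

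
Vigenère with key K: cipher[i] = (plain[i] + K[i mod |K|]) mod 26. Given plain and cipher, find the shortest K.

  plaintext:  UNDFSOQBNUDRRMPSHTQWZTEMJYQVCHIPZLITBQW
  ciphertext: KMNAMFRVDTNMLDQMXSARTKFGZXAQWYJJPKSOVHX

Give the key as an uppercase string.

QZKVURBU

  i= 0: K-U = 16 → Q
  i= 1: M-N = 25 → Z
  i= 2: N-D = 10 → K
  i= 3: A-F = 21 → V
  i= 4: M-S = 20 → U
  i= 5: F-O = 17 → R
  i= 6: R-Q =  1 → B
  i= 7: V-B = 20 → U
  i= 8: D-N = 16 → Q
  i= 9: T-U = 25 → Z
  i=10: N-D = 10 → K
  i=11: M-R = 21 → V
  i=12: L-R = 20 → U
  i=13: D-M = 17 → R
  i=14: Q-P =  1 → B
  i=15: M-S = 20 → U
  i=16: X-H = 16 → Q
  i=17: S-T = 25 → Z
  i=18: A-Q = 10 → K
  i=19: R-W = 21 → V
  i=20: T-Z = 20 → U
  i=21: K-T = 17 → R
  i=22: F-E =  1 → B
  i=23: G-M = 20 → U
  i=24: Z-J = 16 → Q
  i=25: X-Y = 25 → Z
  i=26: A-Q = 10 → K
  i=27: Q-V = 21 → V
  i=28: W-C = 20 → U
  i=29: Y-H = 17 → R
  i=30: J-I =  1 → B
  i=31: J-P = 20 → U
  i=32: P-Z = 16 → Q
  i=33: K-L = 25 → Z
  i=34: S-I = 10 → K
  i=35: O-T = 21 → V
  i=36: V-B = 20 → U
  i=37: H-Q = 17 → R
  i=38: X-W =  1 → B
  shifts repeat with period 8: QZKVURBU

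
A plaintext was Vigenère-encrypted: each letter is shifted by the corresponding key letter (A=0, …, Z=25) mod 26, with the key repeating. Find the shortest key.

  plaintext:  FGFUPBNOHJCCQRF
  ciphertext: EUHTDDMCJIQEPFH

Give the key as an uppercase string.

  i= 0: E-F = 25 → Z
  i= 1: U-G = 14 → O
  i= 2: H-F =  2 → C
  i= 3: T-U = 25 → Z
  i= 4: D-P = 14 → O
  i= 5: D-B =  2 → C
  i= 6: M-N = 25 → Z
  i= 7: C-O = 14 → O
  i= 8: J-H =  2 → C
  i= 9: I-J = 25 → Z
  i=10: Q-C = 14 → O
  i=11: E-C =  2 → C
  i=12: P-Q = 25 → Z
  i=13: F-R = 14 → O
  i=14: H-F =  2 → C
  shifts repeat with period 3: ZOC

ZOC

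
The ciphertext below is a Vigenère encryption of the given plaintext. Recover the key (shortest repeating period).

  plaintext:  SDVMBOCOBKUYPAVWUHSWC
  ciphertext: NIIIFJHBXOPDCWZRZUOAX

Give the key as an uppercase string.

VFNWE

  i= 0: N-S = 21 → V
  i= 1: I-D =  5 → F
  i= 2: I-V = 13 → N
  i= 3: I-M = 22 → W
  i= 4: F-B =  4 → E
  i= 5: J-O = 21 → V
  i= 6: H-C =  5 → F
  i= 7: B-O = 13 → N
  i= 8: X-B = 22 → W
  i= 9: O-K =  4 → E
  i=10: P-U = 21 → V
  i=11: D-Y =  5 → F
  i=12: C-P = 13 → N
  i=13: W-A = 22 → W
  i=14: Z-V =  4 → E
  i=15: R-W = 21 → V
  i=16: Z-U =  5 → F
  i=17: U-H = 13 → N
  i=18: O-S = 22 → W
  i=19: A-W =  4 → E
  i=20: X-C = 21 → V
  shifts repeat with period 5: VFNWE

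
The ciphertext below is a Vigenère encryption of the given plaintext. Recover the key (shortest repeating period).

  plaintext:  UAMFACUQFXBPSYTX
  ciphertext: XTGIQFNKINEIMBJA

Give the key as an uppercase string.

DTUDQ

  i= 0: X-U =  3 → D
  i= 1: T-A = 19 → T
  i= 2: G-M = 20 → U
  i= 3: I-F =  3 → D
  i= 4: Q-A = 16 → Q
  i= 5: F-C =  3 → D
  i= 6: N-U = 19 → T
  i= 7: K-Q = 20 → U
  i= 8: I-F =  3 → D
  i= 9: N-X = 16 → Q
  i=10: E-B =  3 → D
  i=11: I-P = 19 → T
  i=12: M-S = 20 → U
  i=13: B-Y =  3 → D
  i=14: J-T = 16 → Q
  i=15: A-X =  3 → D
  shifts repeat with period 5: DTUDQ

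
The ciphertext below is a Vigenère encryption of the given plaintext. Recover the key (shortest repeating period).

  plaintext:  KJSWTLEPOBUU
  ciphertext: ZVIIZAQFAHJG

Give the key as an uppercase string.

  i= 0: Z-K = 15 → P
  i= 1: V-J = 12 → M
  i= 2: I-S = 16 → Q
  i= 3: I-W = 12 → M
  i= 4: Z-T =  6 → G
  i= 5: A-L = 15 → P
  i= 6: Q-E = 12 → M
  i= 7: F-P = 16 → Q
  i= 8: A-O = 12 → M
  i= 9: H-B =  6 → G
  i=10: J-U = 15 → P
  i=11: G-U = 12 → M
  shifts repeat with period 5: PMQMG

PMQMG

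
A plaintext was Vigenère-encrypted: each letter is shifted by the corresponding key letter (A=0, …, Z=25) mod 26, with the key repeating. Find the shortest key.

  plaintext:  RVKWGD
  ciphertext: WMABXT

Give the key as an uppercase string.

FRQ

  i= 0: W-R =  5 → F
  i= 1: M-V = 17 → R
  i= 2: A-K = 16 → Q
  i= 3: B-W =  5 → F
  i= 4: X-G = 17 → R
  i= 5: T-D = 16 → Q
  shifts repeat with period 3: FRQ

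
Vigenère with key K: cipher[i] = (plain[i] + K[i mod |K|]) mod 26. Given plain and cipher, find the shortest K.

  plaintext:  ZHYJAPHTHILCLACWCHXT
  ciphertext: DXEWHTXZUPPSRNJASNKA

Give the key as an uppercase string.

  i= 0: D-Z =  4 → E
  i= 1: X-H = 16 → Q
  i= 2: E-Y =  6 → G
  i= 3: W-J = 13 → N
  i= 4: H-A =  7 → H
  i= 5: T-P =  4 → E
  i= 6: X-H = 16 → Q
  i= 7: Z-T =  6 → G
  i= 8: U-H = 13 → N
  i= 9: P-I =  7 → H
  i=10: P-L =  4 → E
  i=11: S-C = 16 → Q
  i=12: R-L =  6 → G
  i=13: N-A = 13 → N
  i=14: J-C =  7 → H
  i=15: A-W =  4 → E
  i=16: S-C = 16 → Q
  i=17: N-H =  6 → G
  i=18: K-X = 13 → N
  i=19: A-T =  7 → H
  shifts repeat with period 5: EQGNH

EQGNH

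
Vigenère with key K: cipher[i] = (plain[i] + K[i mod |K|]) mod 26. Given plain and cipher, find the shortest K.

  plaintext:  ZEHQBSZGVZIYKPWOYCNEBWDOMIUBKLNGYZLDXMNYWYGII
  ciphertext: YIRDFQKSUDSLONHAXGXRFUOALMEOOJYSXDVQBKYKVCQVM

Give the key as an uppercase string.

ZEKNEYLM

  i= 0: Y-Z = 25 → Z
  i= 1: I-E =  4 → E
  i= 2: R-H = 10 → K
  i= 3: D-Q = 13 → N
  i= 4: F-B =  4 → E
  i= 5: Q-S = 24 → Y
  i= 6: K-Z = 11 → L
  i= 7: S-G = 12 → M
  i= 8: U-V = 25 → Z
  i= 9: D-Z =  4 → E
  i=10: S-I = 10 → K
  i=11: L-Y = 13 → N
  i=12: O-K =  4 → E
  i=13: N-P = 24 → Y
  i=14: H-W = 11 → L
  i=15: A-O = 12 → M
  i=16: X-Y = 25 → Z
  i=17: G-C =  4 → E
  i=18: X-N = 10 → K
  i=19: R-E = 13 → N
  i=20: F-B =  4 → E
  i=21: U-W = 24 → Y
  i=22: O-D = 11 → L
  i=23: A-O = 12 → M
  i=24: L-M = 25 → Z
  i=25: M-I =  4 → E
  i=26: E-U = 10 → K
  i=27: O-B = 13 → N
  i=28: O-K =  4 → E
  i=29: J-L = 24 → Y
  i=30: Y-N = 11 → L
  i=31: S-G = 12 → M
  i=32: X-Y = 25 → Z
  i=33: D-Z =  4 → E
  i=34: V-L = 10 → K
  i=35: Q-D = 13 → N
  i=36: B-X =  4 → E
  i=37: K-M = 24 → Y
  i=38: Y-N = 11 → L
  i=39: K-Y = 12 → M
  i=40: V-W = 25 → Z
  i=41: C-Y =  4 → E
  i=42: Q-G = 10 → K
  i=43: V-I = 13 → N
  i=44: M-I =  4 → E
  shifts repeat with period 8: ZEKNEYLM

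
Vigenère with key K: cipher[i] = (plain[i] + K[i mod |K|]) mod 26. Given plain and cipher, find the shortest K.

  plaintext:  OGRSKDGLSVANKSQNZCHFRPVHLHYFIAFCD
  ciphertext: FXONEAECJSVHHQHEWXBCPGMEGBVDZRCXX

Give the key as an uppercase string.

RRXVUXY

  i= 0: F-O = 17 → R
  i= 1: X-G = 17 → R
  i= 2: O-R = 23 → X
  i= 3: N-S = 21 → V
  i= 4: E-K = 20 → U
  i= 5: A-D = 23 → X
  i= 6: E-G = 24 → Y
  i= 7: C-L = 17 → R
  i= 8: J-S = 17 → R
  i= 9: S-V = 23 → X
  i=10: V-A = 21 → V
  i=11: H-N = 20 → U
  i=12: H-K = 23 → X
  i=13: Q-S = 24 → Y
  i=14: H-Q = 17 → R
  i=15: E-N = 17 → R
  i=16: W-Z = 23 → X
  i=17: X-C = 21 → V
  i=18: B-H = 20 → U
  i=19: C-F = 23 → X
  i=20: P-R = 24 → Y
  i=21: G-P = 17 → R
  i=22: M-V = 17 → R
  i=23: E-H = 23 → X
  i=24: G-L = 21 → V
  i=25: B-H = 20 → U
  i=26: V-Y = 23 → X
  i=27: D-F = 24 → Y
  i=28: Z-I = 17 → R
  i=29: R-A = 17 → R
  i=30: C-F = 23 → X
  i=31: X-C = 21 → V
  i=32: X-D = 20 → U
  shifts repeat with period 7: RRXVUXY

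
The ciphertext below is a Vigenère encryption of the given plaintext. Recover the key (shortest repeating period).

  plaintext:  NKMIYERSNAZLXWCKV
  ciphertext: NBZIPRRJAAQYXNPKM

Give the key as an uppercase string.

ARN

  i= 0: N-N =  0 → A
  i= 1: B-K = 17 → R
  i= 2: Z-M = 13 → N
  i= 3: I-I =  0 → A
  i= 4: P-Y = 17 → R
  i= 5: R-E = 13 → N
  i= 6: R-R =  0 → A
  i= 7: J-S = 17 → R
  i= 8: A-N = 13 → N
  i= 9: A-A =  0 → A
  i=10: Q-Z = 17 → R
  i=11: Y-L = 13 → N
  i=12: X-X =  0 → A
  i=13: N-W = 17 → R
  i=14: P-C = 13 → N
  i=15: K-K =  0 → A
  i=16: M-V = 17 → R
  shifts repeat with period 3: ARN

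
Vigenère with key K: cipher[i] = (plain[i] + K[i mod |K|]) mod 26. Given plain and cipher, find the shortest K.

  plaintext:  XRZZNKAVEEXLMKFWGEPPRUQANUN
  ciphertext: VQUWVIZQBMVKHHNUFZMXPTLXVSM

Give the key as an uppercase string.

  i= 0: V-X = 24 → Y
  i= 1: Q-R = 25 → Z
  i= 2: U-Z = 21 → V
  i= 3: W-Z = 23 → X
  i= 4: V-N =  8 → I
  i= 5: I-K = 24 → Y
  i= 6: Z-A = 25 → Z
  i= 7: Q-V = 21 → V
  i= 8: B-E = 23 → X
  i= 9: M-E =  8 → I
  i=10: V-X = 24 → Y
  i=11: K-L = 25 → Z
  i=12: H-M = 21 → V
  i=13: H-K = 23 → X
  i=14: N-F =  8 → I
  i=15: U-W = 24 → Y
  i=16: F-G = 25 → Z
  i=17: Z-E = 21 → V
  i=18: M-P = 23 → X
  i=19: X-P =  8 → I
  i=20: P-R = 24 → Y
  i=21: T-U = 25 → Z
  i=22: L-Q = 21 → V
  i=23: X-A = 23 → X
  i=24: V-N =  8 → I
  i=25: S-U = 24 → Y
  i=26: M-N = 25 → Z
  shifts repeat with period 5: YZVXI

YZVXI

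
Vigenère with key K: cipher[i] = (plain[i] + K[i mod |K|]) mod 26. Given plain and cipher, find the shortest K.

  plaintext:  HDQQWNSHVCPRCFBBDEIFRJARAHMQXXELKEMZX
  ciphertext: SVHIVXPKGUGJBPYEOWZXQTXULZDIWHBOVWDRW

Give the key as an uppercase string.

LSRSZKXD

  i= 0: S-H = 11 → L
  i= 1: V-D = 18 → S
  i= 2: H-Q = 17 → R
  i= 3: I-Q = 18 → S
  i= 4: V-W = 25 → Z
  i= 5: X-N = 10 → K
  i= 6: P-S = 23 → X
  i= 7: K-H =  3 → D
  i= 8: G-V = 11 → L
  i= 9: U-C = 18 → S
  i=10: G-P = 17 → R
  i=11: J-R = 18 → S
  i=12: B-C = 25 → Z
  i=13: P-F = 10 → K
  i=14: Y-B = 23 → X
  i=15: E-B =  3 → D
  i=16: O-D = 11 → L
  i=17: W-E = 18 → S
  i=18: Z-I = 17 → R
  i=19: X-F = 18 → S
  i=20: Q-R = 25 → Z
  i=21: T-J = 10 → K
  i=22: X-A = 23 → X
  i=23: U-R =  3 → D
  i=24: L-A = 11 → L
  i=25: Z-H = 18 → S
  i=26: D-M = 17 → R
  i=27: I-Q = 18 → S
  i=28: W-X = 25 → Z
  i=29: H-X = 10 → K
  i=30: B-E = 23 → X
  i=31: O-L =  3 → D
  i=32: V-K = 11 → L
  i=33: W-E = 18 → S
  i=34: D-M = 17 → R
  i=35: R-Z = 18 → S
  i=36: W-X = 25 → Z
  shifts repeat with period 8: LSRSZKXD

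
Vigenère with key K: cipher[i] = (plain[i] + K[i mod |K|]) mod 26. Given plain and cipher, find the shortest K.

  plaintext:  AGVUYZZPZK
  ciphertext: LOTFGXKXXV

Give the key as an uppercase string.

  i= 0: L-A = 11 → L
  i= 1: O-G =  8 → I
  i= 2: T-V = 24 → Y
  i= 3: F-U = 11 → L
  i= 4: G-Y =  8 → I
  i= 5: X-Z = 24 → Y
  i= 6: K-Z = 11 → L
  i= 7: X-P =  8 → I
  i= 8: X-Z = 24 → Y
  i= 9: V-K = 11 → L
  shifts repeat with period 3: LIY

LIY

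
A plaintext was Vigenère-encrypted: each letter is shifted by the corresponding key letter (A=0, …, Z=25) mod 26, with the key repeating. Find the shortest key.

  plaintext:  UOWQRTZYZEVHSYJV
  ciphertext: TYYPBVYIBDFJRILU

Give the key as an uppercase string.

ZKC

  i= 0: T-U = 25 → Z
  i= 1: Y-O = 10 → K
  i= 2: Y-W =  2 → C
  i= 3: P-Q = 25 → Z
  i= 4: B-R = 10 → K
  i= 5: V-T =  2 → C
  i= 6: Y-Z = 25 → Z
  i= 7: I-Y = 10 → K
  i= 8: B-Z =  2 → C
  i= 9: D-E = 25 → Z
  i=10: F-V = 10 → K
  i=11: J-H =  2 → C
  i=12: R-S = 25 → Z
  i=13: I-Y = 10 → K
  i=14: L-J =  2 → C
  i=15: U-V = 25 → Z
  shifts repeat with period 3: ZKC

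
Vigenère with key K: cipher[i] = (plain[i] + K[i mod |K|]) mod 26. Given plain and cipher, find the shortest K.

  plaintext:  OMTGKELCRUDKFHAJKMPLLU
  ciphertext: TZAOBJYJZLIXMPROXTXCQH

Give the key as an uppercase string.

FNHIR

  i= 0: T-O =  5 → F
  i= 1: Z-M = 13 → N
  i= 2: A-T =  7 → H
  i= 3: O-G =  8 → I
  i= 4: B-K = 17 → R
  i= 5: J-E =  5 → F
  i= 6: Y-L = 13 → N
  i= 7: J-C =  7 → H
  i= 8: Z-R =  8 → I
  i= 9: L-U = 17 → R
  i=10: I-D =  5 → F
  i=11: X-K = 13 → N
  i=12: M-F =  7 → H
  i=13: P-H =  8 → I
  i=14: R-A = 17 → R
  i=15: O-J =  5 → F
  i=16: X-K = 13 → N
  i=17: T-M =  7 → H
  i=18: X-P =  8 → I
  i=19: C-L = 17 → R
  i=20: Q-L =  5 → F
  i=21: H-U = 13 → N
  shifts repeat with period 5: FNHIR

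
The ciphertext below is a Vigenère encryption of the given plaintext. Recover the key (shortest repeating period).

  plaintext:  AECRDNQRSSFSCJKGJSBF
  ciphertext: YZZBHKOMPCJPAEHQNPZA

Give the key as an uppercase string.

  i= 0: Y-A = 24 → Y
  i= 1: Z-E = 21 → V
  i= 2: Z-C = 23 → X
  i= 3: B-R = 10 → K
  i= 4: H-D =  4 → E
  i= 5: K-N = 23 → X
  i= 6: O-Q = 24 → Y
  i= 7: M-R = 21 → V
  i= 8: P-S = 23 → X
  i= 9: C-S = 10 → K
  i=10: J-F =  4 → E
  i=11: P-S = 23 → X
  i=12: A-C = 24 → Y
  i=13: E-J = 21 → V
  i=14: H-K = 23 → X
  i=15: Q-G = 10 → K
  i=16: N-J =  4 → E
  i=17: P-S = 23 → X
  i=18: Z-B = 24 → Y
  i=19: A-F = 21 → V
  shifts repeat with period 6: YVXKEX

YVXKEX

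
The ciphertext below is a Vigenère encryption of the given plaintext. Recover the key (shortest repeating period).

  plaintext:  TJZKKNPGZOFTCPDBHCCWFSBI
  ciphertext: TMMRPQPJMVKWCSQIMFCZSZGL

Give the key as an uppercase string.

ADNHFD

  i= 0: T-T =  0 → A
  i= 1: M-J =  3 → D
  i= 2: M-Z = 13 → N
  i= 3: R-K =  7 → H
  i= 4: P-K =  5 → F
  i= 5: Q-N =  3 → D
  i= 6: P-P =  0 → A
  i= 7: J-G =  3 → D
  i= 8: M-Z = 13 → N
  i= 9: V-O =  7 → H
  i=10: K-F =  5 → F
  i=11: W-T =  3 → D
  i=12: C-C =  0 → A
  i=13: S-P =  3 → D
  i=14: Q-D = 13 → N
  i=15: I-B =  7 → H
  i=16: M-H =  5 → F
  i=17: F-C =  3 → D
  i=18: C-C =  0 → A
  i=19: Z-W =  3 → D
  i=20: S-F = 13 → N
  i=21: Z-S =  7 → H
  i=22: G-B =  5 → F
  i=23: L-I =  3 → D
  shifts repeat with period 6: ADNHFD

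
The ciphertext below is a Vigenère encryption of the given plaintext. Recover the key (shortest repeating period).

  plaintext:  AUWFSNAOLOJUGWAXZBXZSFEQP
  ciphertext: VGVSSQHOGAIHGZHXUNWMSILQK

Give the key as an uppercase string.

VMZNADHA

  i= 0: V-A = 21 → V
  i= 1: G-U = 12 → M
  i= 2: V-W = 25 → Z
  i= 3: S-F = 13 → N
  i= 4: S-S =  0 → A
  i= 5: Q-N =  3 → D
  i= 6: H-A =  7 → H
  i= 7: O-O =  0 → A
  i= 8: G-L = 21 → V
  i= 9: A-O = 12 → M
  i=10: I-J = 25 → Z
  i=11: H-U = 13 → N
  i=12: G-G =  0 → A
  i=13: Z-W =  3 → D
  i=14: H-A =  7 → H
  i=15: X-X =  0 → A
  i=16: U-Z = 21 → V
  i=17: N-B = 12 → M
  i=18: W-X = 25 → Z
  i=19: M-Z = 13 → N
  i=20: S-S =  0 → A
  i=21: I-F =  3 → D
  i=22: L-E =  7 → H
  i=23: Q-Q =  0 → A
  i=24: K-P = 21 → V
  shifts repeat with period 8: VMZNADHA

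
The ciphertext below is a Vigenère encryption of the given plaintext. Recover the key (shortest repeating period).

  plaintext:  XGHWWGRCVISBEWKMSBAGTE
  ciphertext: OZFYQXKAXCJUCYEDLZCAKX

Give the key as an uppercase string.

RTYCU

  i= 0: O-X = 17 → R
  i= 1: Z-G = 19 → T
  i= 2: F-H = 24 → Y
  i= 3: Y-W =  2 → C
  i= 4: Q-W = 20 → U
  i= 5: X-G = 17 → R
  i= 6: K-R = 19 → T
  i= 7: A-C = 24 → Y
  i= 8: X-V =  2 → C
  i= 9: C-I = 20 → U
  i=10: J-S = 17 → R
  i=11: U-B = 19 → T
  i=12: C-E = 24 → Y
  i=13: Y-W =  2 → C
  i=14: E-K = 20 → U
  i=15: D-M = 17 → R
  i=16: L-S = 19 → T
  i=17: Z-B = 24 → Y
  i=18: C-A =  2 → C
  i=19: A-G = 20 → U
  i=20: K-T = 17 → R
  i=21: X-E = 19 → T
  shifts repeat with period 5: RTYCU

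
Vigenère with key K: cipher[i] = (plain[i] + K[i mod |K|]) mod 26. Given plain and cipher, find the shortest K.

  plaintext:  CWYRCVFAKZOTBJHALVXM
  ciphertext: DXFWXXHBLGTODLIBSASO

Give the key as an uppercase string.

  i= 0: D-C =  1 → B
  i= 1: X-W =  1 → B
  i= 2: F-Y =  7 → H
  i= 3: W-R =  5 → F
  i= 4: X-C = 21 → V
  i= 5: X-V =  2 → C
  i= 6: H-F =  2 → C
  i= 7: B-A =  1 → B
  i= 8: L-K =  1 → B
  i= 9: G-Z =  7 → H
  i=10: T-O =  5 → F
  i=11: O-T = 21 → V
  i=12: D-B =  2 → C
  i=13: L-J =  2 → C
  i=14: I-H =  1 → B
  i=15: B-A =  1 → B
  i=16: S-L =  7 → H
  i=17: A-V =  5 → F
  i=18: S-X = 21 → V
  i=19: O-M =  2 → C
  shifts repeat with period 7: BBHFVCC

BBHFVCC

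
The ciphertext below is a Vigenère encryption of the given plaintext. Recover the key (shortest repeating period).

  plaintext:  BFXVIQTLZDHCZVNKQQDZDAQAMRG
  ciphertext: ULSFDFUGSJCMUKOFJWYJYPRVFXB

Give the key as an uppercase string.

TGVKVPBV

  i= 0: U-B = 19 → T
  i= 1: L-F =  6 → G
  i= 2: S-X = 21 → V
  i= 3: F-V = 10 → K
  i= 4: D-I = 21 → V
  i= 5: F-Q = 15 → P
  i= 6: U-T =  1 → B
  i= 7: G-L = 21 → V
  i= 8: S-Z = 19 → T
  i= 9: J-D =  6 → G
  i=10: C-H = 21 → V
  i=11: M-C = 10 → K
  i=12: U-Z = 21 → V
  i=13: K-V = 15 → P
  i=14: O-N =  1 → B
  i=15: F-K = 21 → V
  i=16: J-Q = 19 → T
  i=17: W-Q =  6 → G
  i=18: Y-D = 21 → V
  i=19: J-Z = 10 → K
  i=20: Y-D = 21 → V
  i=21: P-A = 15 → P
  i=22: R-Q =  1 → B
  i=23: V-A = 21 → V
  i=24: F-M = 19 → T
  i=25: X-R =  6 → G
  i=26: B-G = 21 → V
  shifts repeat with period 8: TGVKVPBV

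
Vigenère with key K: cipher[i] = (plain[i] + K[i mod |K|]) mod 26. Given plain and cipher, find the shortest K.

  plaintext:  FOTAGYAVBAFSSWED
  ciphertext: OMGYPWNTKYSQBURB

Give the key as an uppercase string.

JYNY

  i= 0: O-F =  9 → J
  i= 1: M-O = 24 → Y
  i= 2: G-T = 13 → N
  i= 3: Y-A = 24 → Y
  i= 4: P-G =  9 → J
  i= 5: W-Y = 24 → Y
  i= 6: N-A = 13 → N
  i= 7: T-V = 24 → Y
  i= 8: K-B =  9 → J
  i= 9: Y-A = 24 → Y
  i=10: S-F = 13 → N
  i=11: Q-S = 24 → Y
  i=12: B-S =  9 → J
  i=13: U-W = 24 → Y
  i=14: R-E = 13 → N
  i=15: B-D = 24 → Y
  shifts repeat with period 4: JYNY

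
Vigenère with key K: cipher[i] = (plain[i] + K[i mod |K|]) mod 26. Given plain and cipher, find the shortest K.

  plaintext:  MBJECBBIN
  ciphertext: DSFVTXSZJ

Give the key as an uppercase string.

RRW

  i= 0: D-M = 17 → R
  i= 1: S-B = 17 → R
  i= 2: F-J = 22 → W
  i= 3: V-E = 17 → R
  i= 4: T-C = 17 → R
  i= 5: X-B = 22 → W
  i= 6: S-B = 17 → R
  i= 7: Z-I = 17 → R
  i= 8: J-N = 22 → W
  shifts repeat with period 3: RRW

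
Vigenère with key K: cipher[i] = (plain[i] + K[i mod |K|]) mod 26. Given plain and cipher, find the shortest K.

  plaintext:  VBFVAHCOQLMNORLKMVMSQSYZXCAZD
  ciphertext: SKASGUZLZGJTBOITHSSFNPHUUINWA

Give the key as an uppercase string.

  i= 0: S-V = 23 → X
  i= 1: K-B =  9 → J
  i= 2: A-F = 21 → V
  i= 3: S-V = 23 → X
  i= 4: G-A =  6 → G
  i= 5: U-H = 13 → N
  i= 6: Z-C = 23 → X
  i= 7: L-O = 23 → X
  i= 8: Z-Q =  9 → J
  i= 9: G-L = 21 → V
  i=10: J-M = 23 → X
  i=11: T-N =  6 → G
  i=12: B-O = 13 → N
  i=13: O-R = 23 → X
  i=14: I-L = 23 → X
  i=15: T-K =  9 → J
  i=16: H-M = 21 → V
  i=17: S-V = 23 → X
  i=18: S-M =  6 → G
  i=19: F-S = 13 → N
  i=20: N-Q = 23 → X
  i=21: P-S = 23 → X
  i=22: H-Y =  9 → J
  i=23: U-Z = 21 → V
  i=24: U-X = 23 → X
  i=25: I-C =  6 → G
  i=26: N-A = 13 → N
  i=27: W-Z = 23 → X
  i=28: A-D = 23 → X
  shifts repeat with period 7: XJVXGNX

XJVXGNX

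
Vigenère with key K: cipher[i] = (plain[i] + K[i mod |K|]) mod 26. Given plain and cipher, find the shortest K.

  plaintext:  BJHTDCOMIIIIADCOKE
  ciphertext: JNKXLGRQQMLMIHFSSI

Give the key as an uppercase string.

  i= 0: J-B =  8 → I
  i= 1: N-J =  4 → E
  i= 2: K-H =  3 → D
  i= 3: X-T =  4 → E
  i= 4: L-D =  8 → I
  i= 5: G-C =  4 → E
  i= 6: R-O =  3 → D
  i= 7: Q-M =  4 → E
  i= 8: Q-I =  8 → I
  i= 9: M-I =  4 → E
  i=10: L-I =  3 → D
  i=11: M-I =  4 → E
  i=12: I-A =  8 → I
  i=13: H-D =  4 → E
  i=14: F-C =  3 → D
  i=15: S-O =  4 → E
  i=16: S-K =  8 → I
  i=17: I-E =  4 → E
  shifts repeat with period 4: IEDE

IEDE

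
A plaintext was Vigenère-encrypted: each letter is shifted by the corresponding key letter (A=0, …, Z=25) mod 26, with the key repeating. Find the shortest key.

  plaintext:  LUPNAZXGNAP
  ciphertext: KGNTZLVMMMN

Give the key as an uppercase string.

  i= 0: K-L = 25 → Z
  i= 1: G-U = 12 → M
  i= 2: N-P = 24 → Y
  i= 3: T-N =  6 → G
  i= 4: Z-A = 25 → Z
  i= 5: L-Z = 12 → M
  i= 6: V-X = 24 → Y
  i= 7: M-G =  6 → G
  i= 8: M-N = 25 → Z
  i= 9: M-A = 12 → M
  i=10: N-P = 24 → Y
  shifts repeat with period 4: ZMYG

ZMYG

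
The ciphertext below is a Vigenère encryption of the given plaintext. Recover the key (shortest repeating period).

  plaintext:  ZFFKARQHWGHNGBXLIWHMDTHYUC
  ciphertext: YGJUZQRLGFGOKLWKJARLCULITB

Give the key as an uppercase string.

  i= 0: Y-Z = 25 → Z
  i= 1: G-F =  1 → B
  i= 2: J-F =  4 → E
  i= 3: U-K = 10 → K
  i= 4: Z-A = 25 → Z
  i= 5: Q-R = 25 → Z
  i= 6: R-Q =  1 → B
  i= 7: L-H =  4 → E
  i= 8: G-W = 10 → K
  i= 9: F-G = 25 → Z
  i=10: G-H = 25 → Z
  i=11: O-N =  1 → B
  i=12: K-G =  4 → E
  i=13: L-B = 10 → K
  i=14: W-X = 25 → Z
  i=15: K-L = 25 → Z
  i=16: J-I =  1 → B
  i=17: A-W =  4 → E
  i=18: R-H = 10 → K
  i=19: L-M = 25 → Z
  i=20: C-D = 25 → Z
  i=21: U-T =  1 → B
  i=22: L-H =  4 → E
  i=23: I-Y = 10 → K
  i=24: T-U = 25 → Z
  i=25: B-C = 25 → Z
  shifts repeat with period 5: ZBEKZ

ZBEKZ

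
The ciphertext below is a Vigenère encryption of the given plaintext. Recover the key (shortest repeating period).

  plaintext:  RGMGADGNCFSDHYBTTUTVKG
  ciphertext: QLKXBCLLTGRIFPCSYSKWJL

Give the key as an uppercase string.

ZFYRB

  i= 0: Q-R = 25 → Z
  i= 1: L-G =  5 → F
  i= 2: K-M = 24 → Y
  i= 3: X-G = 17 → R
  i= 4: B-A =  1 → B
  i= 5: C-D = 25 → Z
  i= 6: L-G =  5 → F
  i= 7: L-N = 24 → Y
  i= 8: T-C = 17 → R
  i= 9: G-F =  1 → B
  i=10: R-S = 25 → Z
  i=11: I-D =  5 → F
  i=12: F-H = 24 → Y
  i=13: P-Y = 17 → R
  i=14: C-B =  1 → B
  i=15: S-T = 25 → Z
  i=16: Y-T =  5 → F
  i=17: S-U = 24 → Y
  i=18: K-T = 17 → R
  i=19: W-V =  1 → B
  i=20: J-K = 25 → Z
  i=21: L-G =  5 → F
  shifts repeat with period 5: ZFYRB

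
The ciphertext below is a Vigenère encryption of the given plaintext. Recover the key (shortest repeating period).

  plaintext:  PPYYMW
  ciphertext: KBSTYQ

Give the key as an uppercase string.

  i= 0: K-P = 21 → V
  i= 1: B-P = 12 → M
  i= 2: S-Y = 20 → U
  i= 3: T-Y = 21 → V
  i= 4: Y-M = 12 → M
  i= 5: Q-W = 20 → U
  shifts repeat with period 3: VMU

VMU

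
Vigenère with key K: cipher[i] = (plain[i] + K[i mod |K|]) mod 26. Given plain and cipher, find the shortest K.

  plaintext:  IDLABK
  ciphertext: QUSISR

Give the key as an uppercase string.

IRH

  i= 0: Q-I =  8 → I
  i= 1: U-D = 17 → R
  i= 2: S-L =  7 → H
  i= 3: I-A =  8 → I
  i= 4: S-B = 17 → R
  i= 5: R-K =  7 → H
  shifts repeat with period 3: IRH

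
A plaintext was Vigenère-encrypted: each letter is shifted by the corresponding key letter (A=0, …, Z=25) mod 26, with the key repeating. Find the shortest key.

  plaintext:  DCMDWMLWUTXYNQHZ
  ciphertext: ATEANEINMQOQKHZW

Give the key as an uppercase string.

  i= 0: A-D = 23 → X
  i= 1: T-C = 17 → R
  i= 2: E-M = 18 → S
  i= 3: A-D = 23 → X
  i= 4: N-W = 17 → R
  i= 5: E-M = 18 → S
  i= 6: I-L = 23 → X
  i= 7: N-W = 17 → R
  i= 8: M-U = 18 → S
  i= 9: Q-T = 23 → X
  i=10: O-X = 17 → R
  i=11: Q-Y = 18 → S
  i=12: K-N = 23 → X
  i=13: H-Q = 17 → R
  i=14: Z-H = 18 → S
  i=15: W-Z = 23 → X
  shifts repeat with period 3: XRS

XRS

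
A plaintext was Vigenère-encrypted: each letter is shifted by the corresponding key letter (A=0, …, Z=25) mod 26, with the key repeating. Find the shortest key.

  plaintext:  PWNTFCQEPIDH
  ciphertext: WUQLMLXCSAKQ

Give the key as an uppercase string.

  i= 0: W-P =  7 → H
  i= 1: U-W = 24 → Y
  i= 2: Q-N =  3 → D
  i= 3: L-T = 18 → S
  i= 4: M-F =  7 → H
  i= 5: L-C =  9 → J
  i= 6: X-Q =  7 → H
  i= 7: C-E = 24 → Y
  i= 8: S-P =  3 → D
  i= 9: A-I = 18 → S
  i=10: K-D =  7 → H
  i=11: Q-H =  9 → J
  shifts repeat with period 6: HYDSHJ

HYDSHJ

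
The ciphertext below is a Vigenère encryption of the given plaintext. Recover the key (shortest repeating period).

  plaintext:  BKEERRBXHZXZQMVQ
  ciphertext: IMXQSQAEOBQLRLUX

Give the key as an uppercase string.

HCTMBZZH

  i= 0: I-B =  7 → H
  i= 1: M-K =  2 → C
  i= 2: X-E = 19 → T
  i= 3: Q-E = 12 → M
  i= 4: S-R =  1 → B
  i= 5: Q-R = 25 → Z
  i= 6: A-B = 25 → Z
  i= 7: E-X =  7 → H
  i= 8: O-H =  7 → H
  i= 9: B-Z =  2 → C
  i=10: Q-X = 19 → T
  i=11: L-Z = 12 → M
  i=12: R-Q =  1 → B
  i=13: L-M = 25 → Z
  i=14: U-V = 25 → Z
  i=15: X-Q =  7 → H
  shifts repeat with period 8: HCTMBZZH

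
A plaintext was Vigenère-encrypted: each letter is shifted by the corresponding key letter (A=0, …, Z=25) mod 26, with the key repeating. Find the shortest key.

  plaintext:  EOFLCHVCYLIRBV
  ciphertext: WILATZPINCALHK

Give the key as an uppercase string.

SUGPR

  i= 0: W-E = 18 → S
  i= 1: I-O = 20 → U
  i= 2: L-F =  6 → G
  i= 3: A-L = 15 → P
  i= 4: T-C = 17 → R
  i= 5: Z-H = 18 → S
  i= 6: P-V = 20 → U
  i= 7: I-C =  6 → G
  i= 8: N-Y = 15 → P
  i= 9: C-L = 17 → R
  i=10: A-I = 18 → S
  i=11: L-R = 20 → U
  i=12: H-B =  6 → G
  i=13: K-V = 15 → P
  shifts repeat with period 5: SUGPR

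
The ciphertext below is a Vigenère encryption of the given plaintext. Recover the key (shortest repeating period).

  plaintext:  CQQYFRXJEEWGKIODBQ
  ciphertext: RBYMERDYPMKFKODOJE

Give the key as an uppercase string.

  i= 0: R-C = 15 → P
  i= 1: B-Q = 11 → L
  i= 2: Y-Q =  8 → I
  i= 3: M-Y = 14 → O
  i= 4: E-F = 25 → Z
  i= 5: R-R =  0 → A
  i= 6: D-X =  6 → G
  i= 7: Y-J = 15 → P
  i= 8: P-E = 11 → L
  i= 9: M-E =  8 → I
  i=10: K-W = 14 → O
  i=11: F-G = 25 → Z
  i=12: K-K =  0 → A
  i=13: O-I =  6 → G
  i=14: D-O = 15 → P
  i=15: O-D = 11 → L
  i=16: J-B =  8 → I
  i=17: E-Q = 14 → O
  shifts repeat with period 7: PLIOZAG

PLIOZAG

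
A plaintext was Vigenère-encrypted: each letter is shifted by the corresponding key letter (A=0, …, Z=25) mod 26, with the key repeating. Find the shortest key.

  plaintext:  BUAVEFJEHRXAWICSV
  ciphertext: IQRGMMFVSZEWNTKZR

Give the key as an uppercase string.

  i= 0: I-B =  7 → H
  i= 1: Q-U = 22 → W
  i= 2: R-A = 17 → R
  i= 3: G-V = 11 → L
  i= 4: M-E =  8 → I
  i= 5: M-F =  7 → H
  i= 6: F-J = 22 → W
  i= 7: V-E = 17 → R
  i= 8: S-H = 11 → L
  i= 9: Z-R =  8 → I
  i=10: E-X =  7 → H
  i=11: W-A = 22 → W
  i=12: N-W = 17 → R
  i=13: T-I = 11 → L
  i=14: K-C =  8 → I
  i=15: Z-S =  7 → H
  i=16: R-V = 22 → W
  shifts repeat with period 5: HWRLI

HWRLI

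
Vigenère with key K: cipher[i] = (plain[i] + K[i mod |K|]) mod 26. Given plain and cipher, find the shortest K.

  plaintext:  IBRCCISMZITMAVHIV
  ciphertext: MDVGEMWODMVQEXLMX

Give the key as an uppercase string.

ECE

  i= 0: M-I =  4 → E
  i= 1: D-B =  2 → C
  i= 2: V-R =  4 → E
  i= 3: G-C =  4 → E
  i= 4: E-C =  2 → C
  i= 5: M-I =  4 → E
  i= 6: W-S =  4 → E
  i= 7: O-M =  2 → C
  i= 8: D-Z =  4 → E
  i= 9: M-I =  4 → E
  i=10: V-T =  2 → C
  i=11: Q-M =  4 → E
  i=12: E-A =  4 → E
  i=13: X-V =  2 → C
  i=14: L-H =  4 → E
  i=15: M-I =  4 → E
  i=16: X-V =  2 → C
  shifts repeat with period 3: ECE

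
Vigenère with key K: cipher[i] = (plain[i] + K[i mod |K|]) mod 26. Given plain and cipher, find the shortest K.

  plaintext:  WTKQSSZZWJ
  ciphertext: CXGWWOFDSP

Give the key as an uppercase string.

GEW

  i= 0: C-W =  6 → G
  i= 1: X-T =  4 → E
  i= 2: G-K = 22 → W
  i= 3: W-Q =  6 → G
  i= 4: W-S =  4 → E
  i= 5: O-S = 22 → W
  i= 6: F-Z =  6 → G
  i= 7: D-Z =  4 → E
  i= 8: S-W = 22 → W
  i= 9: P-J =  6 → G
  shifts repeat with period 3: GEW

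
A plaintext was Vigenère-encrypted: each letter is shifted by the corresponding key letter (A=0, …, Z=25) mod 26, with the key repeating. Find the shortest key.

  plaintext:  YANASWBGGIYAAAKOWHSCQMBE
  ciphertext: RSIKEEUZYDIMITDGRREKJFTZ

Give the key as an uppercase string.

  i= 0: R-Y = 19 → T
  i= 1: S-A = 18 → S
  i= 2: I-N = 21 → V
  i= 3: K-A = 10 → K
  i= 4: E-S = 12 → M
  i= 5: E-W =  8 → I
  i= 6: U-B = 19 → T
  i= 7: Z-G = 19 → T
  i= 8: Y-G = 18 → S
  i= 9: D-I = 21 → V
  i=10: I-Y = 10 → K
  i=11: M-A = 12 → M
  i=12: I-A =  8 → I
  i=13: T-A = 19 → T
  i=14: D-K = 19 → T
  i=15: G-O = 18 → S
  i=16: R-W = 21 → V
  i=17: R-H = 10 → K
  i=18: E-S = 12 → M
  i=19: K-C =  8 → I
  i=20: J-Q = 19 → T
  i=21: F-M = 19 → T
  i=22: T-B = 18 → S
  i=23: Z-E = 21 → V
  shifts repeat with period 7: TSVKMIT

TSVKMIT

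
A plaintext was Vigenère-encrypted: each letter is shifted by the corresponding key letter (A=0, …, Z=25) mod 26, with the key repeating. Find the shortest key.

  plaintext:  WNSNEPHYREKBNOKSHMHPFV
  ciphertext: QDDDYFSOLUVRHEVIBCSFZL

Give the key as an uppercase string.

  i= 0: Q-W = 20 → U
  i= 1: D-N = 16 → Q
  i= 2: D-S = 11 → L
  i= 3: D-N = 16 → Q
  i= 4: Y-E = 20 → U
  i= 5: F-P = 16 → Q
  i= 6: S-H = 11 → L
  i= 7: O-Y = 16 → Q
  i= 8: L-R = 20 → U
  i= 9: U-E = 16 → Q
  i=10: V-K = 11 → L
  i=11: R-B = 16 → Q
  i=12: H-N = 20 → U
  i=13: E-O = 16 → Q
  i=14: V-K = 11 → L
  i=15: I-S = 16 → Q
  i=16: B-H = 20 → U
  i=17: C-M = 16 → Q
  i=18: S-H = 11 → L
  i=19: F-P = 16 → Q
  i=20: Z-F = 20 → U
  i=21: L-V = 16 → Q
  shifts repeat with period 4: UQLQ

UQLQ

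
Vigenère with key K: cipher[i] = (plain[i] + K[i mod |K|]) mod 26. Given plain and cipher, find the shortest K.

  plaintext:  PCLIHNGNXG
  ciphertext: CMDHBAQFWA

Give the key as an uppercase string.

  i= 0: C-P = 13 → N
  i= 1: M-C = 10 → K
  i= 2: D-L = 18 → S
  i= 3: H-I = 25 → Z
  i= 4: B-H = 20 → U
  i= 5: A-N = 13 → N
  i= 6: Q-G = 10 → K
  i= 7: F-N = 18 → S
  i= 8: W-X = 25 → Z
  i= 9: A-G = 20 → U
  shifts repeat with period 5: NKSZU

NKSZU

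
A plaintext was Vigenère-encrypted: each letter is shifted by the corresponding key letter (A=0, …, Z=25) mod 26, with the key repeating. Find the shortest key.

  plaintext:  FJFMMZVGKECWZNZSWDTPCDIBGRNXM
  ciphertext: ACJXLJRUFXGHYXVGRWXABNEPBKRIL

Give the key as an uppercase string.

VTELZKWO

  i= 0: A-F = 21 → V
  i= 1: C-J = 19 → T
  i= 2: J-F =  4 → E
  i= 3: X-M = 11 → L
  i= 4: L-M = 25 → Z
  i= 5: J-Z = 10 → K
  i= 6: R-V = 22 → W
  i= 7: U-G = 14 → O
  i= 8: F-K = 21 → V
  i= 9: X-E = 19 → T
  i=10: G-C =  4 → E
  i=11: H-W = 11 → L
  i=12: Y-Z = 25 → Z
  i=13: X-N = 10 → K
  i=14: V-Z = 22 → W
  i=15: G-S = 14 → O
  i=16: R-W = 21 → V
  i=17: W-D = 19 → T
  i=18: X-T =  4 → E
  i=19: A-P = 11 → L
  i=20: B-C = 25 → Z
  i=21: N-D = 10 → K
  i=22: E-I = 22 → W
  i=23: P-B = 14 → O
  i=24: B-G = 21 → V
  i=25: K-R = 19 → T
  i=26: R-N =  4 → E
  i=27: I-X = 11 → L
  i=28: L-M = 25 → Z
  shifts repeat with period 8: VTELZKWO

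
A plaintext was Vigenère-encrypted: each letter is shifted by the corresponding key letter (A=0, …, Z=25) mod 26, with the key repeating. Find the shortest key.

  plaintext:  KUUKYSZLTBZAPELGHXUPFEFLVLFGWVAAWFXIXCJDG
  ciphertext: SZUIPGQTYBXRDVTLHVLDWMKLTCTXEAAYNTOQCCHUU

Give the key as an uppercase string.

IFAYROR

  i= 0: S-K =  8 → I
  i= 1: Z-U =  5 → F
  i= 2: U-U =  0 → A
  i= 3: I-K = 24 → Y
  i= 4: P-Y = 17 → R
  i= 5: G-S = 14 → O
  i= 6: Q-Z = 17 → R
  i= 7: T-L =  8 → I
  i= 8: Y-T =  5 → F
  i= 9: B-B =  0 → A
  i=10: X-Z = 24 → Y
  i=11: R-A = 17 → R
  i=12: D-P = 14 → O
  i=13: V-E = 17 → R
  i=14: T-L =  8 → I
  i=15: L-G =  5 → F
  i=16: H-H =  0 → A
  i=17: V-X = 24 → Y
  i=18: L-U = 17 → R
  i=19: D-P = 14 → O
  i=20: W-F = 17 → R
  i=21: M-E =  8 → I
  i=22: K-F =  5 → F
  i=23: L-L =  0 → A
  i=24: T-V = 24 → Y
  i=25: C-L = 17 → R
  i=26: T-F = 14 → O
  i=27: X-G = 17 → R
  i=28: E-W =  8 → I
  i=29: A-V =  5 → F
  i=30: A-A =  0 → A
  i=31: Y-A = 24 → Y
  i=32: N-W = 17 → R
  i=33: T-F = 14 → O
  i=34: O-X = 17 → R
  i=35: Q-I =  8 → I
  i=36: C-X =  5 → F
  i=37: C-C =  0 → A
  i=38: H-J = 24 → Y
  i=39: U-D = 17 → R
  i=40: U-G = 14 → O
  shifts repeat with period 7: IFAYROR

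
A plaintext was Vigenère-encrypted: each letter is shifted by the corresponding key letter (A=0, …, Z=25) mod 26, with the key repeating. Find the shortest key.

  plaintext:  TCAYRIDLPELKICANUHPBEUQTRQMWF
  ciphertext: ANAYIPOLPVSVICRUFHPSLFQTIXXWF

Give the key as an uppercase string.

HLAAR

  i= 0: A-T =  7 → H
  i= 1: N-C = 11 → L
  i= 2: A-A =  0 → A
  i= 3: Y-Y =  0 → A
  i= 4: I-R = 17 → R
  i= 5: P-I =  7 → H
  i= 6: O-D = 11 → L
  i= 7: L-L =  0 → A
  i= 8: P-P =  0 → A
  i= 9: V-E = 17 → R
  i=10: S-L =  7 → H
  i=11: V-K = 11 → L
  i=12: I-I =  0 → A
  i=13: C-C =  0 → A
  i=14: R-A = 17 → R
  i=15: U-N =  7 → H
  i=16: F-U = 11 → L
  i=17: H-H =  0 → A
  i=18: P-P =  0 → A
  i=19: S-B = 17 → R
  i=20: L-E =  7 → H
  i=21: F-U = 11 → L
  i=22: Q-Q =  0 → A
  i=23: T-T =  0 → A
  i=24: I-R = 17 → R
  i=25: X-Q =  7 → H
  i=26: X-M = 11 → L
  i=27: W-W =  0 → A
  i=28: F-F =  0 → A
  shifts repeat with period 5: HLAAR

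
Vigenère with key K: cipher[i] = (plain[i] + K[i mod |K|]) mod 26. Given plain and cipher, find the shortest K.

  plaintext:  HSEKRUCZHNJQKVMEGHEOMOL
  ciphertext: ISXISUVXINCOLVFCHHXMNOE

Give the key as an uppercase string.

BATY

  i= 0: I-H =  1 → B
  i= 1: S-S =  0 → A
  i= 2: X-E = 19 → T
  i= 3: I-K = 24 → Y
  i= 4: S-R =  1 → B
  i= 5: U-U =  0 → A
  i= 6: V-C = 19 → T
  i= 7: X-Z = 24 → Y
  i= 8: I-H =  1 → B
  i= 9: N-N =  0 → A
  i=10: C-J = 19 → T
  i=11: O-Q = 24 → Y
  i=12: L-K =  1 → B
  i=13: V-V =  0 → A
  i=14: F-M = 19 → T
  i=15: C-E = 24 → Y
  i=16: H-G =  1 → B
  i=17: H-H =  0 → A
  i=18: X-E = 19 → T
  i=19: M-O = 24 → Y
  i=20: N-M =  1 → B
  i=21: O-O =  0 → A
  i=22: E-L = 19 → T
  shifts repeat with period 4: BATY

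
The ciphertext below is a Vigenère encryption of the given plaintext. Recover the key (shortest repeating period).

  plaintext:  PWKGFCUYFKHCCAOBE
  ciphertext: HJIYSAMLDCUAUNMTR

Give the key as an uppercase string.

  i= 0: H-P = 18 → S
  i= 1: J-W = 13 → N
  i= 2: I-K = 24 → Y
  i= 3: Y-G = 18 → S
  i= 4: S-F = 13 → N
  i= 5: A-C = 24 → Y
  i= 6: M-U = 18 → S
  i= 7: L-Y = 13 → N
  i= 8: D-F = 24 → Y
  i= 9: C-K = 18 → S
  i=10: U-H = 13 → N
  i=11: A-C = 24 → Y
  i=12: U-C = 18 → S
  i=13: N-A = 13 → N
  i=14: M-O = 24 → Y
  i=15: T-B = 18 → S
  i=16: R-E = 13 → N
  shifts repeat with period 3: SNY

SNY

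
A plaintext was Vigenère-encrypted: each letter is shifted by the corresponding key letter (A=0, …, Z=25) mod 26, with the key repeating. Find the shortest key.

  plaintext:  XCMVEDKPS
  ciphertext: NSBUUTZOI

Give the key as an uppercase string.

  i= 0: N-X = 16 → Q
  i= 1: S-C = 16 → Q
  i= 2: B-M = 15 → P
  i= 3: U-V = 25 → Z
  i= 4: U-E = 16 → Q
  i= 5: T-D = 16 → Q
  i= 6: Z-K = 15 → P
  i= 7: O-P = 25 → Z
  i= 8: I-S = 16 → Q
  shifts repeat with period 4: QQPZ

QQPZ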